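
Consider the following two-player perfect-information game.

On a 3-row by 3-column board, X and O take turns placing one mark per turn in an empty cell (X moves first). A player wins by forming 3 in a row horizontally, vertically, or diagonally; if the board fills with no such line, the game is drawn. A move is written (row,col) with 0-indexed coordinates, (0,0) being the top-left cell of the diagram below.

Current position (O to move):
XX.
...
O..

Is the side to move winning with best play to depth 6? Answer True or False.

O winning at [XX./.../O..]: False

[XX./.../O..] O move#1: (0,2):-1/XXO/.../O..*, (1,0):-1/XX./O../O.., (1,1):-1/XX./.O./O.., (1,2):-1/XX./..O/O.., (2,1):-1/XX./.../OO., (2,2):-1/XX./.../O.O
[XXO/.../O..] X move#2: (1,0):-1/XXO/X../O.., (1,1):+1/XXO/.X./O..*, (1,2):-1/XXO/..X/O.., (2,1):-1/XXO/.../OX., (2,2):-1/XXO/.../O.X
[XXO/.X./O..] O move#3: (1,0):-1/XXO/OX./O..*, (1,2):-1/XXO/.XO/O.., (2,1):-1/XXO/.X./OO., (2,2):-1/XXO/.X./O.O
[XXO/OX./O..] X move#4: (1,2):+1/XXO/OXX/O..*, (2,1):+1/XXO/OX./OX., (2,2):+1/XXO/OX./O.X
[XXO/OXX/O..] O move#5: (2,1):-1/XXO/OXX/OO.*, (2,2):-1/XXO/OXX/O.O
[XXO/OXX/OO.] X move#6: (2,2):+1/XXO/OXX/OOX*
[XXO/OXX/OOX] end (terminal -1, O#7); searched XX./.../O.. to 6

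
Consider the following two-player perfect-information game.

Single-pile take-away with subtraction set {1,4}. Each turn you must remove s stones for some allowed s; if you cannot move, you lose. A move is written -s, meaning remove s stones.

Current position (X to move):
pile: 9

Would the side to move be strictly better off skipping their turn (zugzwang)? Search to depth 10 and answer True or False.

[9] X move#1: -1:-1/8, -4:+1/5*
[5] O move#2: -1:-1/4*, -4:-1/1
[4] X move#3: -1:-1/3, -4:+1/0*
[0] end (terminal -1, O#4); searched 9 to 10
suppose X passes — search the same position with O to move:
pass> [9] O move#1: -1:-1/8, -4:+1/5*
pass> [5] X move#2: -1:-1/4*, -4:-1/1
pass> [4] O move#3: -1:-1/3, -4:+1/0*
pass> [0] end (terminal -1, X#4); searched 9 to 10
for X: play +1, pass -1

zugzwang(9, X) = False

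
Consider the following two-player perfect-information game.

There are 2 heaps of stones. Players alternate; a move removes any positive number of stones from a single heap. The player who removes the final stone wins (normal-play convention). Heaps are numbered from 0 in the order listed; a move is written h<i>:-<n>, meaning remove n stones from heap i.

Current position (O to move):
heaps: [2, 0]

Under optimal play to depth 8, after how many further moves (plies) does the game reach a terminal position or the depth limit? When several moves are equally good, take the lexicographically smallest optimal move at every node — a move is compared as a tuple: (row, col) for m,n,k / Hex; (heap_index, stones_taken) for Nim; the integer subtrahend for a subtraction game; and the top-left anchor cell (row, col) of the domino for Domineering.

p1 O@[(2,0)]: h0:-1[(1,0)]-1 h0:-2[(0,0)]+1*
p2 X@[(0,0)] terminal -1; root [(2,0)] d8

PV length from [(2,0)]: 1 ply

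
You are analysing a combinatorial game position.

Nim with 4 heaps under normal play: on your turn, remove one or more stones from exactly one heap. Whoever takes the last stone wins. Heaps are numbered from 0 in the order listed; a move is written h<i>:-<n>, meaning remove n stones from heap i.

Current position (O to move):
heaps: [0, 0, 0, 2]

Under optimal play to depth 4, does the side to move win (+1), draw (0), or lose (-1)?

value((0,0,0,2), O) = +1

[(0,0,0,2)] O move#1: h3:-1:-1/(0,0,0,1), h3:-2:+1/(0,0,0,0)*
[(0,0,0,0)] end (terminal -1, X#2); searched (0,0,0,2) to 4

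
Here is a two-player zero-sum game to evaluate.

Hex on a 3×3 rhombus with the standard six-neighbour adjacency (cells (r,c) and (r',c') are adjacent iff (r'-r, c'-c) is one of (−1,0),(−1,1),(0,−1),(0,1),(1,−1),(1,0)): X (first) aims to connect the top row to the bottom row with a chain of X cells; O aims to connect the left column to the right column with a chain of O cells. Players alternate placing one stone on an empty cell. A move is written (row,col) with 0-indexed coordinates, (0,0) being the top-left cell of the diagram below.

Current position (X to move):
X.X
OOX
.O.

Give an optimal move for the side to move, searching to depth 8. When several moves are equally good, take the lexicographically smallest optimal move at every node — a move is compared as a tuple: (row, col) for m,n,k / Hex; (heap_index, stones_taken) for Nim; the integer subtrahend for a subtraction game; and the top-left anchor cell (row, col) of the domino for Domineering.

X's best at [X.X/OOX/.O.]: (2,2)

p1 X@[X.X/OOX/.O.]: (0,1)[XXX/OOX/.O.]-1 (2,0)[X.X/OOX/XO.]-1 (2,2)[X.X/OOX/.OX]+1*
p2 O@[X.X/OOX/.OX] terminal -1; root [X.X/OOX/.O.] d8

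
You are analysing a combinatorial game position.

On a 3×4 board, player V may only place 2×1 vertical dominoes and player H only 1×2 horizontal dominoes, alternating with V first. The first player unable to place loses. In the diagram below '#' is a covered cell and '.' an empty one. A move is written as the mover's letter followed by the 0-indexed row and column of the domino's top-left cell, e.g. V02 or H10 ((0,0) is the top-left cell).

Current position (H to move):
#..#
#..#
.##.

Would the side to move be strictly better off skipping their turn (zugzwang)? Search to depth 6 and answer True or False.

zugzwang(#..#/#..#/.##., H) = False

p1 H@[#..#/#..#/.##.]: H01[####/#..#/.##.]+1* H11[#..#/####/.##.]+1
p2 V@[####/#..#/.##.] terminal -1; root [#..#/#..#/.##.] d6
suppose H passes — search the same position with V to move:
pass> p1 V@[#..#/#..#/.##.]: V01[##.#/##.#/.##.]+1* V02[#.##/#.##/.##.]+1
pass> p2 H@[##.#/##.#/.##.] terminal -1; root [#..#/#..#/.##.] d6
for H: play +1, pass -1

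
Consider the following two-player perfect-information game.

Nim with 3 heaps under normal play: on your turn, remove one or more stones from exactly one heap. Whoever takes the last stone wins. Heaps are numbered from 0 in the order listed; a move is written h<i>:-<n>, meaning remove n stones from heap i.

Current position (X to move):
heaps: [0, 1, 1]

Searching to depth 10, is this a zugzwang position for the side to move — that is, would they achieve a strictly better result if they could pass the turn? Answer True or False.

ply 1, X at (0,1,1) | h1:-1=-1→(0,0,1)*; h2:-1=-1→(0,1,0)
ply 2, O at (0,0,1) | h2:-1=+1→(0,0,0)*
ply 3: (0,0,0) is terminal -1 (X); from (0,1,1) depth 10
pass branch (O moves first from the same position):
  | ply 1, O at (0,1,1) | h1:-1=-1→(0,0,1)*; h2:-1=-1→(0,1,0)
  | ply 2, X at (0,0,1) | h2:-1=+1→(0,0,0)*
  | ply 3: (0,0,0) is terminal -1 (O); from (0,1,1) depth 10
X moving scores -1; X passing scores +1

zugzwang((0,1,1), X) = True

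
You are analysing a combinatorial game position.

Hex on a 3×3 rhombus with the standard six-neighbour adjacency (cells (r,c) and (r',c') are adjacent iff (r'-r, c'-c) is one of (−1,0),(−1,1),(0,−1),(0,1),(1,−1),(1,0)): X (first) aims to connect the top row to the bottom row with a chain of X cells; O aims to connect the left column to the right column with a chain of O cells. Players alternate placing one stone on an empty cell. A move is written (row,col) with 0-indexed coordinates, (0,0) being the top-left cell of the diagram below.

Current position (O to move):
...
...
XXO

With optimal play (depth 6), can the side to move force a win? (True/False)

ply 1, O at .../.../XXO | (0,0)=-1→O../.../XXO*; (0,1)=-1→.O./.../XXO; (0,2)=-1→..O/.../XXO; (1,0)=-1→.../O../XXO; (1,1)=-1→.../.O./XXO; (1,2)=-1→.../..O/XXO
ply 2, X at O../.../XXO | (0,1)=+1→OX./.../XXO*; (0,2)=+1→O.X/.../XXO; (1,0)=+1→O../X../XXO; (1,1)=+1→O../.X./XXO; (1,2)=+1→O../..X/XXO
ply 3, O at OX./.../XXO | (0,2)=-1→OXO/.../XXO*; (1,0)=-1→OX./O../XXO; (1,1)=-1→OX./.O./XXO; (1,2)=-1→OX./..O/XXO
ply 4, X at OXO/.../XXO | (1,0)=+1→OXO/X../XXO*; (1,1)=+1→OXO/.X./XXO; (1,2)=+1→OXO/..X/XXO
ply 5: OXO/X../XXO is terminal -1 (O); from .../.../XXO depth 6

O winning at [.../.../XXO]: False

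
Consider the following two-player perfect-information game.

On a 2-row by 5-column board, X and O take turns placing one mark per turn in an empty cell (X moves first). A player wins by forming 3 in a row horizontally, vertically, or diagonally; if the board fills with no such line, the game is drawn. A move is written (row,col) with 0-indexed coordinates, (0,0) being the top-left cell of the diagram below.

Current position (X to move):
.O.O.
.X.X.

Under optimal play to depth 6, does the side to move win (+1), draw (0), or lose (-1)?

value(.O.O./.X.X., X) = +1

ply 1, X at .O.O./.X.X. | (0,0)=-1→XO.O./.X.X.; (0,2)=+0→.OXO./.X.X.; (0,4)=-1→.O.OX/.X.X.; (1,0)=-1→.O.O./XX.X.; (1,2)=+1→.O.O./.XXX.*; (1,4)=-1→.O.O./.X.XX
ply 2: .O.O./.XXX. is terminal -1 (O); from .O.O./.X.X. depth 6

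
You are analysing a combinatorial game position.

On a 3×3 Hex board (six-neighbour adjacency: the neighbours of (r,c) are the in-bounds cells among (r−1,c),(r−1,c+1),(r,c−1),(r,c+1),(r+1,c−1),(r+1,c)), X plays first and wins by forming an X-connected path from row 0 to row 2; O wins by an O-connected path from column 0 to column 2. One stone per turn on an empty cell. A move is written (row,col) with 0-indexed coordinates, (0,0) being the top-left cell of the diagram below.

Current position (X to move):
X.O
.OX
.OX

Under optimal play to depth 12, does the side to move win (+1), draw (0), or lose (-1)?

value(X.O/.OX/.OX, X) = -1

p1 X@[X.O/.OX/.OX]: (0,1)[XXO/.OX/.OX]-1* (1,0)[X.O/XOX/.OX]-1 (2,0)[X.O/.OX/XOX]-1
p2 O@[XXO/.OX/.OX]: (1,0)[XXO/OOX/.OX]+1* (2,0)[XXO/.OX/OOX]+1
p3 X@[XXO/OOX/.OX] terminal -1; root [X.O/.OX/.OX] d12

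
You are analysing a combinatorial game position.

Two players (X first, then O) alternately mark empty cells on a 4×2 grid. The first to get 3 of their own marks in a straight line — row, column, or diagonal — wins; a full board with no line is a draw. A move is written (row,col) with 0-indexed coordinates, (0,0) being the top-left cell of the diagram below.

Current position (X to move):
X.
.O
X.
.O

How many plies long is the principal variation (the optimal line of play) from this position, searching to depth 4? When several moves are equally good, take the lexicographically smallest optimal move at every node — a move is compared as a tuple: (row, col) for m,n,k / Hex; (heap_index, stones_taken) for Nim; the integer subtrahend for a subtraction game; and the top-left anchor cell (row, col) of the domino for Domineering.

ply 1, X at X./.O/X./.O | (0,1)=-1→XX/.O/X./.O; (1,0)=+1→X./XO/X./.O*; (2,1)=+0→X./.O/XX/.O; (3,0)=-1→X./.O/X./XO
ply 2: X./XO/X./.O is terminal -1 (O); from X./.O/X./.O depth 4

PV length from [X./.O/X./.O]: 1 ply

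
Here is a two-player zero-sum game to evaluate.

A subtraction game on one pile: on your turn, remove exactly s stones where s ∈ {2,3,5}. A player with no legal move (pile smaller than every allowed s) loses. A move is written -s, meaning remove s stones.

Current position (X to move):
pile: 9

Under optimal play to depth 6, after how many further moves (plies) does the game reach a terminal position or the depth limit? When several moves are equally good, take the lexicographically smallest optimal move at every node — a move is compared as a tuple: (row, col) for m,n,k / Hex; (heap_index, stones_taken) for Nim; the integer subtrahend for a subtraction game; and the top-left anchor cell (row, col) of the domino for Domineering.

PV length from [9]: 3 plies

ply 1, X at 9 | -2=+1→7*; -3=-1→6; -5=-1→4
ply 2, O at 7 | -2=-1→5*; -3=-1→4; -5=-1→2
ply 3, X at 5 | -2=-1→3; -3=-1→2; -5=+1→0*
ply 4: 0 is terminal -1 (O); from 9 depth 6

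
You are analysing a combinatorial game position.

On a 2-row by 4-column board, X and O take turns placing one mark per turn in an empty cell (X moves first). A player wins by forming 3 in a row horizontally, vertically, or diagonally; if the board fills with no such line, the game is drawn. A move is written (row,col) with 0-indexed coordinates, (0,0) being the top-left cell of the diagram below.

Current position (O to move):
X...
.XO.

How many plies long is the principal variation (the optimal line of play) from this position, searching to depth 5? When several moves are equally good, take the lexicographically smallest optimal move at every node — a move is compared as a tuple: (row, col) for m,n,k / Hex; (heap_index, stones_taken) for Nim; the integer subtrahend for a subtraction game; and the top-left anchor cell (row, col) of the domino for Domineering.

p1 O@[X.../.XO.]: (0,1)[XO../.XO.]+0* (0,2)[X.O./.XO.]+0 (0,3)[X..O/.XO.]+0 (1,0)[X.../OXO.]+0 (1,3)[X.../.XOO]+0
p2 X@[XO../.XO.]: (0,2)[XOX./.XO.]+0* (0,3)[XO.X/.XO.]+0 (1,0)[XO../XXO.]+0 (1,3)[XO../.XOX]+0
p3 O@[XOX./.XO.]: (0,3)[XOXO/.XO.]+0* (1,0)[XOX./OXO.]+0 (1,3)[XOX./.XOO]+0
p4 X@[XOXO/.XO.]: (1,0)[XOXO/XXO.]+0* (1,3)[XOXO/.XOX]+0
p5 O@[XOXO/XXO.]: (1,3)[XOXO/XXOO]+0*
p6 X@[XOXO/XXOO] terminal +0; root [X.../.XO.] d5

PV length from [X.../.XO.]: 5 plies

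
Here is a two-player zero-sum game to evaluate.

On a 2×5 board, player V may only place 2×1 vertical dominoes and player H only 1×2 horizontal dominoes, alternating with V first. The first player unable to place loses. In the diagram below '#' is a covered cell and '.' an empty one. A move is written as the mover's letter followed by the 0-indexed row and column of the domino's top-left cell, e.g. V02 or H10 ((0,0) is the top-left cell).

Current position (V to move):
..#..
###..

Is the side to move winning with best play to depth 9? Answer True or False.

ply 1, V at ..#../###.. | V03=+1→..##./####.*; V04=+1→..#.#/###.#
ply 2, H at ..##./####. | H00=-1→####./####.*
ply 3, V at ####./####. | V04=+1→#####/#####*
ply 4: #####/##### is terminal -1 (H); from ..#../###.. depth 9

V winning at [..#../###..]: True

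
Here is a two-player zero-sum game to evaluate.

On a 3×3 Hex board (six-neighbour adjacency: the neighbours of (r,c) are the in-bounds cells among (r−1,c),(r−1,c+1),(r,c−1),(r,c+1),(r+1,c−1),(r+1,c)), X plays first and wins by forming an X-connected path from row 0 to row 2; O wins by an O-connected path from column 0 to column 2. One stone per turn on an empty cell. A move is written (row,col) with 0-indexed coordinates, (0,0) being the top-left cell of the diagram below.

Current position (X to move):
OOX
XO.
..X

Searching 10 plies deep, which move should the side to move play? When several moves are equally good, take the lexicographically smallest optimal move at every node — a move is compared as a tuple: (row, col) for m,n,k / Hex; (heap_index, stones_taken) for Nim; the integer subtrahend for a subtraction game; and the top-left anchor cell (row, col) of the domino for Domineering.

X's best at [OOX/XO./..X]: (1,2)

ply 1, X at OOX/XO./..X | (1,2)=+1→OOX/XOX/..X*; (2,0)=-1→OOX/XO./X.X; (2,1)=-1→OOX/XO./.XX
ply 2: OOX/XOX/..X is terminal -1 (O); from OOX/XO./..X depth 10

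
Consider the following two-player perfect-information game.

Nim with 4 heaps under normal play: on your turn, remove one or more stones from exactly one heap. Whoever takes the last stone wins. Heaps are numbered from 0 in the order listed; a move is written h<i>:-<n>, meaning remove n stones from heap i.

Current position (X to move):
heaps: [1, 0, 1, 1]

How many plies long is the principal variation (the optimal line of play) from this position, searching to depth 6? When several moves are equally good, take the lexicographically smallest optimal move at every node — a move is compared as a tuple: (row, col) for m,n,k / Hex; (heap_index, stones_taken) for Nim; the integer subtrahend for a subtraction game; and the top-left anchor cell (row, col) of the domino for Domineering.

ply 1, X at (1,0,1,1) | h0:-1=+1→(0,0,1,1)*; h2:-1=+1→(1,0,0,1); h3:-1=+1→(1,0,1,0)
ply 2, O at (0,0,1,1) | h2:-1=-1→(0,0,0,1)*; h3:-1=-1→(0,0,1,0)
ply 3, X at (0,0,0,1) | h3:-1=+1→(0,0,0,0)*
ply 4: (0,0,0,0) is terminal -1 (O); from (1,0,1,1) depth 6

PV length from [(1,0,1,1)]: 3 plies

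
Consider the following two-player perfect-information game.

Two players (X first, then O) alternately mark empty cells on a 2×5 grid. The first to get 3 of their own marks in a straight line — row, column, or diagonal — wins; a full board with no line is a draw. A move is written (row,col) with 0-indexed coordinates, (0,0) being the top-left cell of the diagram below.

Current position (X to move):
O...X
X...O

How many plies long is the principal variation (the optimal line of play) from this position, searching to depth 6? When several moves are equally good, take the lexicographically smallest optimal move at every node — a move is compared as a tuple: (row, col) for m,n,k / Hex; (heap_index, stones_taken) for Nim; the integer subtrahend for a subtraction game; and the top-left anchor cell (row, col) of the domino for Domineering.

ply 1, X at O...X/X...O | (0,1)=+0→OX..X/X...O*; (0,2)=+0→O.X.X/X...O; (0,3)=+0→O..XX/X...O; (1,1)=+0→O...X/XX..O; (1,2)=+0→O...X/X.X.O; (1,3)=+0→O...X/X..XO
ply 2, O at OX..X/X...O | (0,2)=+0→OXO.X/X...O*; (0,3)=+0→OX.OX/X...O; (1,1)=+0→OX..X/XO..O; (1,2)=+0→OX..X/X.O.O; (1,3)=+0→OX..X/X..OO
ply 3, X at OXO.X/X...O | (0,3)=+0→OXOXX/X...O*; (1,1)=+0→OXO.X/XX..O; (1,2)=+0→OXO.X/X.X.O; (1,3)=+0→OXO.X/X..XO
ply 4, O at OXOXX/X...O | (1,1)=+0→OXOXX/XO..O*; (1,2)=+0→OXOXX/X.O.O; (1,3)=+0→OXOXX/X..OO
ply 5, X at OXOXX/XO..O | (1,2)=+0→OXOXX/XOX.O*; (1,3)=+0→OXOXX/XO.XO
ply 6, O at OXOXX/XOX.O | (1,3)=+0→OXOXX/XOXOO*
ply 7: OXOXX/XOXOO is terminal +0 (X); from O...X/X...O depth 6

PV length from [O...X/X...O]: 6 plies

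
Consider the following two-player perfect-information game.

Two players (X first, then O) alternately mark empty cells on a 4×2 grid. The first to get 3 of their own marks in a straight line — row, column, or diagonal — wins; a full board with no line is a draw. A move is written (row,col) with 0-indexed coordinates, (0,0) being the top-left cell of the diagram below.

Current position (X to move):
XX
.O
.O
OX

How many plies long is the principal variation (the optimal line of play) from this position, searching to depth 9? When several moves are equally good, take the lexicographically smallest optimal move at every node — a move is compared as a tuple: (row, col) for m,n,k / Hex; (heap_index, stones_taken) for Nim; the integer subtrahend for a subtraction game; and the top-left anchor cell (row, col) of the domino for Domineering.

PV length from [XX/.O/.O/OX]: 2 plies

[XX/.O/.O/OX] X move#1: (1,0):+0/XX/XO/.O/OX*, (2,0):+0/XX/.O/XO/OX
[XX/XO/.O/OX] O move#2: (2,0):+0/XX/XO/OO/OX*
[XX/XO/OO/OX] end (terminal +0, X#3); searched XX/.O/.O/OX to 9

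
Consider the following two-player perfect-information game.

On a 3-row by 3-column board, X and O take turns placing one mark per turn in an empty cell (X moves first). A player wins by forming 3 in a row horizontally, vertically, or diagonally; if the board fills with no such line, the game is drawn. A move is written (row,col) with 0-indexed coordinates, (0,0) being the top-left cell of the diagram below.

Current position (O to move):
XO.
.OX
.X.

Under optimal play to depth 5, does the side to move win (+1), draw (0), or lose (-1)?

[XO./.OX/.X.] O move#1: (0,2):-1/XOO/.OX/.X., (1,0):-1/XO./OOX/.X., (2,0):+0/XO./.OX/OX.*, (2,2):+0/XO./.OX/.XO
[XO./.OX/OX.] X move#2: (0,2):+0/XOX/.OX/OX.*, (1,0):-1/XO./XOX/OX., (2,2):-1/XO./.OX/OXX
[XOX/.OX/OX.] O move#3: (1,0):-1/XOX/OOX/OX., (2,2):+0/XOX/.OX/OXO*
[XOX/.OX/OXO] X move#4: (1,0):+0/XOX/XOX/OXO*
[XOX/XOX/OXO] end (terminal +0, O#5); searched XO./.OX/.X. to 5

value(XO./.OX/.X., O) = 0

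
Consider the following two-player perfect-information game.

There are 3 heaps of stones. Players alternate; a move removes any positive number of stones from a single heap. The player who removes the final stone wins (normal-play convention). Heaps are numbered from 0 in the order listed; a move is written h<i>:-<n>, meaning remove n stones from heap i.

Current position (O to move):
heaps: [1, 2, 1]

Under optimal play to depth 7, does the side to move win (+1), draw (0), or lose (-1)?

value((1,2,1), O) = +1

[(1,2,1)] O move#1: h0:-1:-1/(0,2,1), h1:-1:-1/(1,1,1), h1:-2:+1/(1,0,1)*, h2:-1:-1/(1,2,0)
[(1,0,1)] X move#2: h0:-1:-1/(0,0,1)*, h2:-1:-1/(1,0,0)
[(0,0,1)] O move#3: h2:-1:+1/(0,0,0)*
[(0,0,0)] end (terminal -1, X#4); searched (1,2,1) to 7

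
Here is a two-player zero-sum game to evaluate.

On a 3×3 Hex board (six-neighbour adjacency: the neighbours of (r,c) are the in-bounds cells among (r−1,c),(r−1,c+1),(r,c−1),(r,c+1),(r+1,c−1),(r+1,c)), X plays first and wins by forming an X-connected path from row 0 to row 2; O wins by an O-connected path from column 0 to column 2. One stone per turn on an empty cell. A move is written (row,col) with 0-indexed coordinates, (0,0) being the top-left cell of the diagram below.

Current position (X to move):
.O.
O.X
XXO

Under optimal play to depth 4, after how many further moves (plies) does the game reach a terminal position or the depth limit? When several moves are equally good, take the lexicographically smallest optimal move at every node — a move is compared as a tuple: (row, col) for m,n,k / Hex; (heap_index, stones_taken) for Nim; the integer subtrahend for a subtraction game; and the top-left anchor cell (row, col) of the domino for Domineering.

[.O./O.X/XXO] X move#1: (0,0):-1/XO./O.X/XXO, (0,2):+1/.OX/O.X/XXO*, (1,1):-1/.O./OXX/XXO
[.OX/O.X/XXO] end (terminal -1, O#2); searched .O./O.X/XXO to 4

PV length from [.O./O.X/XXO]: 1 ply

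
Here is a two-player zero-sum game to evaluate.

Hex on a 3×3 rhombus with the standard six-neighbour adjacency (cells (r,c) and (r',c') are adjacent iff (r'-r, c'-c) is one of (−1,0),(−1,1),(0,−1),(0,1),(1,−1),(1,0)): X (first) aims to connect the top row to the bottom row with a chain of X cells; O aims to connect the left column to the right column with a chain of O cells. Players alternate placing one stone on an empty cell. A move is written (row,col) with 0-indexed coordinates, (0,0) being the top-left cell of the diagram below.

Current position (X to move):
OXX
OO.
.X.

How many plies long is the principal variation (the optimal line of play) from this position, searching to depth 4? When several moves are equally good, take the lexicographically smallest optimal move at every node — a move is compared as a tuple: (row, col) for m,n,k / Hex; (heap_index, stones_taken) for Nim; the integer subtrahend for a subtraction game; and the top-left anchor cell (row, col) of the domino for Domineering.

PV length from [OXX/OO./.X.]: 1 ply

ply 1, X at OXX/OO./.X. | (1,2)=+1→OXX/OOX/.X.*; (2,0)=-1→OXX/OO./XX.; (2,2)=-1→OXX/OO./.XX
ply 2: OXX/OOX/.X. is terminal -1 (O); from OXX/OO./.X. depth 4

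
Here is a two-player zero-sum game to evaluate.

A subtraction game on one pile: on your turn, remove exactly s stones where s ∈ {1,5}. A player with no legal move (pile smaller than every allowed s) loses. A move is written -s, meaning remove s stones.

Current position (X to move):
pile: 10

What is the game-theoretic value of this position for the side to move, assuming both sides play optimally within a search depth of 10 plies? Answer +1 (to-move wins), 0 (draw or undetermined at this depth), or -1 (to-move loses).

value(10, X) = -1

p1 X@[10]: -1[9]-1* -5[5]-1
p2 O@[9]: -1[8]+1* -5[4]+1
p3 X@[8]: -1[7]-1* -5[3]-1
p4 O@[7]: -1[6]+1* -5[2]+1
p5 X@[6]: -1[5]-1* -5[1]-1
p6 O@[5]: -1[4]+1* -5[0]+1
p7 X@[4]: -1[3]-1*
p8 O@[3]: -1[2]+1*
p9 X@[2]: -1[1]-1*
p10 O@[1]: -1[0]+1*
p11 X@[0] terminal -1; root [10] d10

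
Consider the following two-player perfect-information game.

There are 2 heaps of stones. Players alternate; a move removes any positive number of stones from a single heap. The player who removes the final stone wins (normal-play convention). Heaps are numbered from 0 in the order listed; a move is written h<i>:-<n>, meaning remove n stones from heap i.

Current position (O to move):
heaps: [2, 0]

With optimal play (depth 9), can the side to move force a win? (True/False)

O winning at [(2,0)]: True

p1 O@[(2,0)]: h0:-1[(1,0)]-1 h0:-2[(0,0)]+1*
p2 X@[(0,0)] terminal -1; root [(2,0)] d9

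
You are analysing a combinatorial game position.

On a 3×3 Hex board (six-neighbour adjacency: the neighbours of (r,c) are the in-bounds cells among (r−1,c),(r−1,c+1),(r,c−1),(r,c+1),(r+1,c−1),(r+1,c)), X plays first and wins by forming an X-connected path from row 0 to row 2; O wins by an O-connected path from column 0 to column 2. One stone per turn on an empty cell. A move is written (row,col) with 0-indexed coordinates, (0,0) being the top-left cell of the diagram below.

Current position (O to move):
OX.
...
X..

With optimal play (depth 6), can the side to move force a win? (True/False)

p1 O@[OX./.../X..]: (0,2)[OXO/.../X..]-1* (1,0)[OX./O../X..]-1 (1,1)[OX./.O./X..]-1 (1,2)[OX./..O/X..]-1 (2,1)[OX./.../XO.]-1 (2,2)[OX./.../X.O]-1
p2 X@[OXO/.../X..]: (1,0)[OXO/X../X..]+1* (1,1)[OXO/.X./X..]+1 (1,2)[OXO/..X/X..]+1 (2,1)[OXO/.../XX.]+1 (2,2)[OXO/.../X.X]+1
p3 O@[OXO/X../X..] terminal -1; root [OX./.../X..] d6

O winning at [OX./.../X..]: False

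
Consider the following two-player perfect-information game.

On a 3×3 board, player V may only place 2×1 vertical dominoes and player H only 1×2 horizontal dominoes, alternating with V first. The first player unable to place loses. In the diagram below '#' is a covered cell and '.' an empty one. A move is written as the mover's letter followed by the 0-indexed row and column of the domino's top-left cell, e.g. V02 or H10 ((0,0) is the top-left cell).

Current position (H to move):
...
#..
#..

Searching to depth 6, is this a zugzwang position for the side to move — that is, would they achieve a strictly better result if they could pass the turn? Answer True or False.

[.../#../#..] H move#1: H00:-1/##./#../#.., H01:-1/.##/#../#.., H11:+1/.../###/#..*, H21:-1/.../#../###
[.../###/#..] end (terminal -1, V#2); searched .../#../#.. to 6
pass branch (V moves first from the same position):
  | [.../#../#..] V move#1: V01:+1/.#./##./#..*, V02:+1/..#/#.#/#.., V11:+1/.../##./##., V12:+1/.../#.#/#.#
  | [.#./##./#..] H move#2: H21:-1/.#./##./###*
  | [.#./##./###] V move#3: V02:+1/.##/###/###*
  | [.##/###/###] end (terminal -1, H#4); searched .../#../#.. to 6
H moving scores +1; H passing scores -1

zugzwang(.../#../#.., H) = False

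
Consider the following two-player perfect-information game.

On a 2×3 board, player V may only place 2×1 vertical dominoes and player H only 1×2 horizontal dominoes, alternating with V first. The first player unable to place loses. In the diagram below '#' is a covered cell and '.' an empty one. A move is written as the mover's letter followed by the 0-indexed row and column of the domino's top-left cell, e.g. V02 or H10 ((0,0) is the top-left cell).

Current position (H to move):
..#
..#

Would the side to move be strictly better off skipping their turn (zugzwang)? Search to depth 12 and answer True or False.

ply 1, H at ..#/..# | H00=+1→###/..#*; H10=+1→..#/###
ply 2: ###/..# is terminal -1 (V); from ..#/..# depth 12
suppose H passes — search the same position with V to move:
pass> ply 1, V at ..#/..# | V00=+1→#.#/#.#*; V01=+1→.##/.##
pass> ply 2: #.#/#.# is terminal -1 (H); from ..#/..# depth 12
for H: play +1, pass -1

zugzwang(..#/..#, H) = False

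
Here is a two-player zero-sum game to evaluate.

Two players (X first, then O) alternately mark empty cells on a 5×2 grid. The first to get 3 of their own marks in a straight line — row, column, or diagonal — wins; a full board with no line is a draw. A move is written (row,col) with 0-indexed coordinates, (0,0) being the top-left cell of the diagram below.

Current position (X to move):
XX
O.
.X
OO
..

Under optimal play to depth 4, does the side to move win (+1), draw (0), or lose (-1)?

value(XX/O./.X/OO/.., X) = +1

p1 X@[XX/O./.X/OO/..]: (1,1)[XX/OX/.X/OO/..]+1* (2,0)[XX/O./XX/OO/..]+0 (4,0)[XX/O./.X/OO/X.]-1 (4,1)[XX/O./.X/OO/.X]-1
p2 O@[XX/OX/.X/OO/..] terminal -1; root [XX/O./.X/OO/..] d4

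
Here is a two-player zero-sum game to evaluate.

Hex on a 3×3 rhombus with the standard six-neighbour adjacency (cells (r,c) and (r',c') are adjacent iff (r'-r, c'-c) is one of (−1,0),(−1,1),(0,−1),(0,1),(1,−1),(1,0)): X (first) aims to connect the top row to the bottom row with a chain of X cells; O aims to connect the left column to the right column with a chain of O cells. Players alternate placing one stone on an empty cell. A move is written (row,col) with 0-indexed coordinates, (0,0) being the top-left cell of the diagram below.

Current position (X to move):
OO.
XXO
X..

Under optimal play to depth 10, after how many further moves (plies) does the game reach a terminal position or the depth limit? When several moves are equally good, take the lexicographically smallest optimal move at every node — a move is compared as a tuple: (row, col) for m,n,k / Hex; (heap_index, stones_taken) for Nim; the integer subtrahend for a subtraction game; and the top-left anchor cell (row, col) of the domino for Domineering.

PV length from [OO./XXO/X..]: 1 ply

ply 1, X at OO./XXO/X.. | (0,2)=+1→OOX/XXO/X..*; (2,1)=-1→OO./XXO/XX.; (2,2)=-1→OO./XXO/X.X
ply 2: OOX/XXO/X.. is terminal -1 (O); from OO./XXO/X.. depth 10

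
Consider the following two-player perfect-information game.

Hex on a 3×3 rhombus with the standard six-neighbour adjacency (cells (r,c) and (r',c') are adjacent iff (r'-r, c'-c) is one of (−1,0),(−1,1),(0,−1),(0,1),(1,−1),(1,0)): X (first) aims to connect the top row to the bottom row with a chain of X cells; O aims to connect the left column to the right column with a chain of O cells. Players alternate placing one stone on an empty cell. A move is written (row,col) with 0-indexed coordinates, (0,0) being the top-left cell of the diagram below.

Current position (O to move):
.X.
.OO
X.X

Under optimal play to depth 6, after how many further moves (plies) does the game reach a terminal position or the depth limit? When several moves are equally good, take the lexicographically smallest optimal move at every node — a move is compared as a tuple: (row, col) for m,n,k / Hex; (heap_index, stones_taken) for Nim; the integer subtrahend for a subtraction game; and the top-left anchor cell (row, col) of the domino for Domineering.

[.X./.OO/X.X] O move#1: (0,0):-1/OX./.OO/X.X, (0,2):-1/.XO/.OO/X.X, (1,0):+1/.X./OOO/X.X*, (2,1):-1/.X./.OO/XOX
[.X./OOO/X.X] end (terminal -1, X#2); searched .X./.OO/X.X to 6

PV length from [.X./.OO/X.X]: 1 ply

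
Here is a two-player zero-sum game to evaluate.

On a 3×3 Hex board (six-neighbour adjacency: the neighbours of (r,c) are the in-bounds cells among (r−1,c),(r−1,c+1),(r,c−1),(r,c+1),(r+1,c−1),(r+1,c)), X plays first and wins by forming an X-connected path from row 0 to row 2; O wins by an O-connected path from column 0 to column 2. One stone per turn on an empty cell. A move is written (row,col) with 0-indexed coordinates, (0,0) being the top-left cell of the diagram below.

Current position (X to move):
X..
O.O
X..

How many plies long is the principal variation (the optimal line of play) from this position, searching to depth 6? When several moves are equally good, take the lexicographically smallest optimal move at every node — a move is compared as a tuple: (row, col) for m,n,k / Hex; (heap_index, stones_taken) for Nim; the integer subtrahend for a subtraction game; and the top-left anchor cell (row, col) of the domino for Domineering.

[X../O.O/X..] X move#1: (0,1):-1/XX./O.O/X.., (0,2):-1/X.X/O.O/X.., (1,1):+1/X../OXO/X..*, (2,1):-1/X../O.O/XX., (2,2):-1/X../O.O/X.X
[X../OXO/X..] O move#2: (0,1):-1/XO./OXO/X..*, (0,2):-1/X.O/OXO/X.., (2,1):-1/X../OXO/XO., (2,2):-1/X../OXO/X.O
[XO./OXO/X..] X move#3: (0,2):+1/XOX/OXO/X..*, (2,1):-1/XO./OXO/XX., (2,2):-1/XO./OXO/X.X
[XOX/OXO/X..] end (terminal -1, O#4); searched X../O.O/X.. to 6

PV length from [X../O.O/X..]: 3 plies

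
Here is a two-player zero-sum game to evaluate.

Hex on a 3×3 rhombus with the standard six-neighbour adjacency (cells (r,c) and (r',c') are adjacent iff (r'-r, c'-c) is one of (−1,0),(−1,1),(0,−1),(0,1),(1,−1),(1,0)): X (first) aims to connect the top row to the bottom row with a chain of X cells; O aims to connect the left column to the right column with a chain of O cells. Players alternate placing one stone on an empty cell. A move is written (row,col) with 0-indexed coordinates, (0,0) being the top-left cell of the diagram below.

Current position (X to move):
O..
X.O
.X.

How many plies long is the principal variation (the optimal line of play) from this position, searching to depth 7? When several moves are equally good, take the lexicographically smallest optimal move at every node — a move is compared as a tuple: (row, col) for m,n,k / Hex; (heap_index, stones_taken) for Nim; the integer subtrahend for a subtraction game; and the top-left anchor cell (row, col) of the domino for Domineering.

ply 1, X at O../X.O/.X. | (0,1)=+1→OX./X.O/.X.*; (0,2)=-1→O.X/X.O/.X.; (1,1)=+1→O../XXO/.X.; (2,0)=-1→O../X.O/XX.; (2,2)=-1→O../X.O/.XX
ply 2, O at OX./X.O/.X. | (0,2)=-1→OXO/X.O/.X.*; (1,1)=-1→OX./XOO/.X.; (2,0)=-1→OX./X.O/OX.; (2,2)=-1→OX./X.O/.XO
ply 3, X at OXO/X.O/.X. | (1,1)=+1→OXO/XXO/.X.*; (2,0)=+1→OXO/X.O/XX.; (2,2)=+1→OXO/X.O/.XX
ply 4: OXO/XXO/.X. is terminal -1 (O); from O../X.O/.X. depth 7

PV length from [O../X.O/.X.]: 3 plies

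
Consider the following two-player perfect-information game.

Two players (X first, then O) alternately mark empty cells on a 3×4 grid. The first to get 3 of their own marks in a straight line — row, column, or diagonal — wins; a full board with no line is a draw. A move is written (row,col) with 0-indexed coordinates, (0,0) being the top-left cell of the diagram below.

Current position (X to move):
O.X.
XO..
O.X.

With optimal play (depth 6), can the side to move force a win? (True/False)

X winning at [O.X./XO../O.X.]: True

ply 1, X at O.X./XO../O.X. | (0,1)=+1→OXX./XO../O.X.*; (0,3)=+1→O.XX/XO../O.X.; (1,2)=+1→O.X./XOX./O.X.; (1,3)=+1→O.X./XO.X/O.X.; (2,1)=+1→O.X./XO../OXX.; (2,3)=+1→O.X./XO../O.XX
ply 2, O at OXX./XO../O.X. | (0,3)=-1→OXXO/XO../O.X.*; (1,2)=-1→OXX./XOO./O.X.; (1,3)=-1→OXX./XO.O/O.X.; (2,1)=-1→OXX./XO../OOX.; (2,3)=-1→OXX./XO../O.XO
ply 3, X at OXXO/XO../O.X. | (1,2)=+1→OXXO/XOX./O.X.*; (1,3)=+0→OXXO/XO.X/O.X.; (2,1)=+1→OXXO/XO../OXX.; (2,3)=+1→OXXO/XO../O.XX
ply 4: OXXO/XOX./O.X. is terminal -1 (O); from O.X./XO../O.X. depth 6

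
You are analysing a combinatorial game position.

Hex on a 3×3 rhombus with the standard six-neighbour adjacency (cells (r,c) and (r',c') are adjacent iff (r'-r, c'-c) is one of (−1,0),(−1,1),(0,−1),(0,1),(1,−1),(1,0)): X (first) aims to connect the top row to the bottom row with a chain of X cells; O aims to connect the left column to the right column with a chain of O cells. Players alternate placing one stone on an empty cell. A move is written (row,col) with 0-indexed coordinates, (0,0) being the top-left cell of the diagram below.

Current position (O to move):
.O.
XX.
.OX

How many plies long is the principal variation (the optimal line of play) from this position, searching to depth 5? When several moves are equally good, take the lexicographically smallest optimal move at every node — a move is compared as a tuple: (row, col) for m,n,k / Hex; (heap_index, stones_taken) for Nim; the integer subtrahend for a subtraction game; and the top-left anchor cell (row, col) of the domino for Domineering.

ply 1, O at .O./XX./.OX | (0,0)=-1→OO./XX./.OX*; (0,2)=-1→.OO/XX./.OX; (1,2)=-1→.O./XXO/.OX; (2,0)=-1→.O./XX./OOX
ply 2, X at OO./XX./.OX | (0,2)=+1→OOX/XX./.OX*; (1,2)=-1→OO./XXX/.OX; (2,0)=-1→OO./XX./XOX
ply 3, O at OOX/XX./.OX | (1,2)=-1→OOX/XXO/.OX*; (2,0)=-1→OOX/XX./OOX
ply 4, X at OOX/XXO/.OX | (2,0)=+1→OOX/XXO/XOX*
ply 5: OOX/XXO/XOX is terminal -1 (O); from .O./XX./.OX depth 5

PV length from [.O./XX./.OX]: 4 plies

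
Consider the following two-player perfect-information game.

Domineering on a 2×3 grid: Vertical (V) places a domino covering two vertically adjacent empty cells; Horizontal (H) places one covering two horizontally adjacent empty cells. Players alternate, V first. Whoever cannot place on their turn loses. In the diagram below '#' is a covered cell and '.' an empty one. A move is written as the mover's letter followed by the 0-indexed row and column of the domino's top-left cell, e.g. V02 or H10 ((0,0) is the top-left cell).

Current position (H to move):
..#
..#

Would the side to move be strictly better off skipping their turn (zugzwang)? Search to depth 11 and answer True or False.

zugzwang(..#/..#, H) = False

p1 H@[..#/..#]: H00[###/..#]+1* H10[..#/###]+1
p2 V@[###/..#] terminal -1; root [..#/..#] d11
pass branch (V moves first from the same position):
  | p1 V@[..#/..#]: V00[#.#/#.#]+1* V01[.##/.##]+1
  | p2 H@[#.#/#.#] terminal -1; root [..#/..#] d11
H moving scores +1; H passing scores -1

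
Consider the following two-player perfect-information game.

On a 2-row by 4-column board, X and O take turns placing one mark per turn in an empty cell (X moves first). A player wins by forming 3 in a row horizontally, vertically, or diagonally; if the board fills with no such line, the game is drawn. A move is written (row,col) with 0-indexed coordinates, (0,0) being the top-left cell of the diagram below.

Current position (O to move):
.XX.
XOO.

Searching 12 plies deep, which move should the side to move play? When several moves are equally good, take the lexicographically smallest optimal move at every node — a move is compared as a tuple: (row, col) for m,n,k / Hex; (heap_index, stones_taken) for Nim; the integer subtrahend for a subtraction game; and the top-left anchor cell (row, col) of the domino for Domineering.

p1 O@[.XX./XOO.]: (0,0)[OXX./XOO.]-1 (0,3)[.XXO/XOO.]-1 (1,3)[.XX./XOOO]+1*
p2 X@[.XX./XOOO] terminal -1; root [.XX./XOO.] d12

O's best at [.XX./XOO.]: (1,3)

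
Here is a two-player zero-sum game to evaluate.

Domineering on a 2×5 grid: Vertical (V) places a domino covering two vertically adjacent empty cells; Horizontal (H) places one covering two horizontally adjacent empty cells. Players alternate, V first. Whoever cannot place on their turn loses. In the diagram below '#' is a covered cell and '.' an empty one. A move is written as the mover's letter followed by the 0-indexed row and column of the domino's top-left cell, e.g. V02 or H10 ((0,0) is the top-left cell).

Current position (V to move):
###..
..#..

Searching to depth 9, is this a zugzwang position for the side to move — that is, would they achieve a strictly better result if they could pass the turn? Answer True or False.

zugzwang(###../..#.., V) = False

[###../..#..] V move#1: V03:+1/####./..##.*, V04:+1/###.#/..#.#
[####./..##.] H move#2: H10:-1/####./####.*
[####./####.] V move#3: V04:+1/#####/#####*
[#####/#####] end (terminal -1, H#4); searched ###../..#.. to 9
suppose V passes — search the same position with H to move:
pass> [###../..#..] H move#1: H03:+1/#####/..#..*, H10:-1/###../###.., H13:+1/###../..###
pass> [#####/..#..] end (terminal -1, V#2); searched ###../..#.. to 9
for V: play +1, pass -1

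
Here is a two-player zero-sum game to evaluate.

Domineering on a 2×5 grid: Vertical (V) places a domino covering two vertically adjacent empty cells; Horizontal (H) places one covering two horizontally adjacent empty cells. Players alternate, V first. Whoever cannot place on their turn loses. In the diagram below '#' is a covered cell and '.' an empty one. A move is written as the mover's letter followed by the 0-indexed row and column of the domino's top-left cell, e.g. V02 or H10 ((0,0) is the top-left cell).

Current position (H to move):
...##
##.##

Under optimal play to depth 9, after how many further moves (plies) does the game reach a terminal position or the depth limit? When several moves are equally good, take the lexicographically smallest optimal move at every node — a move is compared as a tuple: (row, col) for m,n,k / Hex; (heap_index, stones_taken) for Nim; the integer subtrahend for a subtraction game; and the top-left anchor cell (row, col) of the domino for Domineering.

p1 H@[...##/##.##]: H00[##.##/##.##]-1 H01[.####/##.##]+1*
p2 V@[.####/##.##] terminal -1; root [...##/##.##] d9

PV length from [...##/##.##]: 1 ply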